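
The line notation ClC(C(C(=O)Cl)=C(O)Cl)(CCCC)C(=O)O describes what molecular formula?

Heavy atoms from the SMILES: 9 C, 3 Cl, 4 O.
Implicit hydrogens by atom environment:
  5 × C: no H
  3 × C: 2 H each → 6
  3 × Cl: no H
  2 × O: 1 H each → 2
  2 × O: no H
  1 × C: 3 H
  Total hydrogens = 11.
Molecular formula: C9H11Cl3O4

C9H11Cl3O4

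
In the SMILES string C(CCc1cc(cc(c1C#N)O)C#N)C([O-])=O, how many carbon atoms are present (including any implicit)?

The symbol for carbon appears 12 times in the SMILES. Lowercase c denotes aromatic carbon and counts toward C.

12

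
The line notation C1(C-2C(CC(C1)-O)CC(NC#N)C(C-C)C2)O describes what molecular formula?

Heavy atoms from the SMILES: 13 C, 2 N, 2 O.
Implicit hydrogens by atom environment:
  6 × C: 1 H each → 6
  5 × C: 2 H each → 10
  2 × O: 1 H each → 2
  1 × C: 3 H
  1 × C: no H
  1 × N: 1 H
  1 × N: no H
  Total hydrogens = 22.
Molecular formula: C13H22N2O2

C13H22N2O2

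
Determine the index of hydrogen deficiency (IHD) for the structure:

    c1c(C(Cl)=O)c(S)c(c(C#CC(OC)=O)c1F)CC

8

Molecular formula from the SMILES: C13H10ClFO3S.
DoU = (2C + 2 + N − H − X)/2 = (2·13 + 2 + 0 − 10 − 2)/2 = 16/2 = 8.
(Structurally: 1 ring(s) + 7 π bond(s) = 8.)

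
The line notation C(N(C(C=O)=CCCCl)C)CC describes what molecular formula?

Heavy atoms from the SMILES: 9 C, 1 Cl, 1 N, 1 O.
Implicit hydrogens by atom environment:
  4 × C: 2 H each → 8
  2 × C: 3 H each → 6
  2 × C: 1 H each → 2
  1 × C: no H
  1 × Cl: no H
  1 × N: no H
  1 × O: no H
  Total hydrogens = 16.
Molecular formula: C9H16ClNO

C9H16ClNO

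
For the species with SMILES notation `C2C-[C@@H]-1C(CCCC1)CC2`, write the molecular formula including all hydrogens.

C10H18

Heavy atoms from the SMILES: 10 C.
Implicit hydrogens by atom environment:
  8 × C: 2 H each → 16
  2 × C: 1 H each → 2
  Total hydrogens = 18.
Molecular formula: C10H18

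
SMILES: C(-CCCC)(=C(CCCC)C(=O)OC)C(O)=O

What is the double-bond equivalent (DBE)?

Molecular formula from the SMILES: C13H22O4.
DoU = (2C + 2 + N − H − X)/2 = (2·13 + 2 + 0 − 22 − 0)/2 = 6/2 = 3.
(Structurally: 0 ring(s) + 3 π bond(s) = 3.)

3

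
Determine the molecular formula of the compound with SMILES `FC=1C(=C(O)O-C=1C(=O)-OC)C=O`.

C7H5FO5

Heavy atoms from the SMILES: 7 C, 1 F, 5 O.
Implicit hydrogens by atom environment:
  4 × C (aromatic): no H
  3 × O: no H
  1 × C: 3 H
  1 × C: 1 H
  1 × C: no H
  1 × F: no H
  1 × O: 1 H
  1 × O (aromatic): no H
  Total hydrogens = 5.
Molecular formula: C7H5FO5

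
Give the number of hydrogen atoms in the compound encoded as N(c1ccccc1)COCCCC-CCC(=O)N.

Hydrogens are implicit in SMILES; fill each atom to its normal valence:
  7 × C: 2 H each → 14
  5 × C (aromatic): 1 H each → 5
  2 × O: no H
  1 × C: no H
  1 × C (aromatic): no H
  1 × N: 2 H
  1 × N: 1 H
  Total hydrogens = 22.

22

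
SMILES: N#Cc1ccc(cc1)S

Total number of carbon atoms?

7

The symbol for carbon appears 7 times in the SMILES. Lowercase c denotes aromatic carbon and counts toward C.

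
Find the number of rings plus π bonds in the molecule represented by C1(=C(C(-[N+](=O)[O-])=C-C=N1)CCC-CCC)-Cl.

Molecular formula from the SMILES: C11H15ClN2O2.
DoU = (2C + 2 + N − H − X)/2 = (2·11 + 2 + 2 − 15 − 1)/2 = 10/2 = 5.
(Structurally: 1 ring(s) + 4 π bond(s) = 5.)

5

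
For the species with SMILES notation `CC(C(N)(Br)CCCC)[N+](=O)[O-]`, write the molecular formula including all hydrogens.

Heavy atoms from the SMILES: 1 Br, 7 C, 2 N, 2 O.
Implicit hydrogens by atom environment:
  3 × C: 2 H each → 6
  2 × C: 3 H each → 6
  1 × Br: no H
  1 × C: 1 H
  1 × C: no H
  1 × N: 2 H
  1 × N (charge +1): no H
  1 × O: no H
  1 × O (charge -1): no H
  Total hydrogens = 15.
Molecular formula: C7H15BrN2O2

C7H15BrN2O2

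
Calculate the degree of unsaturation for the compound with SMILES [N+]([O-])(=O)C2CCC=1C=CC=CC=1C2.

6

Molecular formula from the SMILES: C10H11NO2.
DoU = (2C + 2 + N − H − X)/2 = (2·10 + 2 + 1 − 11 − 0)/2 = 12/2 = 6.
(Structurally: 2 ring(s) + 4 π bond(s) = 6.)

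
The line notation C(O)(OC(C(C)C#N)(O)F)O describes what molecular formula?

Heavy atoms from the SMILES: 5 C, 1 F, 1 N, 4 O.
Implicit hydrogens by atom environment:
  3 × O: 1 H each → 3
  2 × C: 1 H each → 2
  2 × C: no H
  1 × C: 3 H
  1 × F: no H
  1 × N: no H
  1 × O: no H
  Total hydrogens = 8.
Molecular formula: C5H8FNO4

C5H8FNO4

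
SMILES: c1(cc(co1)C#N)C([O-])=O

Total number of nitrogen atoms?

1

The symbol for nitrogen appears 1 time in the SMILES.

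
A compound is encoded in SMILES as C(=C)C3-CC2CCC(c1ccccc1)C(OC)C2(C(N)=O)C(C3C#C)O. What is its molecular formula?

Heavy atoms from the SMILES: 22 C, 1 N, 3 O.
Implicit hydrogens by atom environment:
  8 × C: 1 H each → 8
  5 × C (aromatic): 1 H each → 5
  4 × C: 2 H each → 8
  3 × C: no H
  2 × O: no H
  1 × C: 3 H
  1 × C (aromatic): no H
  1 × N: 2 H
  1 × O: 1 H
  Total hydrogens = 27.
Molecular formula: C22H27NO3

C22H27NO3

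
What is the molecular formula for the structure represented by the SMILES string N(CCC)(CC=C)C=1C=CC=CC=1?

Heavy atoms from the SMILES: 12 C, 1 N.
Implicit hydrogens by atom environment:
  5 × C (aromatic): 1 H each → 5
  4 × C: 2 H each → 8
  1 × C: 3 H
  1 × C: 1 H
  1 × C (aromatic): no H
  1 × N: no H
  Total hydrogens = 17.
Molecular formula: C12H17N

C12H17N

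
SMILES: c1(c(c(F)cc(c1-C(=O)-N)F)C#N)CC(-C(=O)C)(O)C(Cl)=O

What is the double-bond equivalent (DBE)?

9

Molecular formula from the SMILES: C13H9ClF2N2O4.
DoU = (2C + 2 + N − H − X)/2 = (2·13 + 2 + 2 − 9 − 3)/2 = 18/2 = 9.
(Structurally: 1 ring(s) + 8 π bond(s) = 9.)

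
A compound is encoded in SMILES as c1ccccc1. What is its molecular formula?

Heavy atoms from the SMILES: 6 C.
Implicit hydrogens by atom environment:
  6 × C (aromatic): 1 H each → 6
  Total hydrogens = 6.
Molecular formula: C6H6

C6H6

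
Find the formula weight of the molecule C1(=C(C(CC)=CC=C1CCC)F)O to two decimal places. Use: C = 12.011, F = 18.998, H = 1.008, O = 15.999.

182.24

Molecular formula: C11H15FO.
M = 11×12.011 + 1×18.998 + 15×1.008 + 1×15.999 = 182.24 g/mol.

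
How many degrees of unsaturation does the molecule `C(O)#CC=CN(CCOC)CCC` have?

3

Molecular formula from the SMILES: C10H17NO2.
DoU = (2C + 2 + N − H − X)/2 = (2·10 + 2 + 1 − 17 − 0)/2 = 6/2 = 3.
(Structurally: 0 ring(s) + 3 π bond(s) = 3.)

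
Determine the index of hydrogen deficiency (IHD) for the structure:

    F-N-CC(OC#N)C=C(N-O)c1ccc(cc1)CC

Molecular formula from the SMILES: C13H16FN3O2.
DoU = (2C + 2 + N − H − X)/2 = (2·13 + 2 + 3 − 16 − 1)/2 = 14/2 = 7.
(Structurally: 1 ring(s) + 6 π bond(s) = 7.)

7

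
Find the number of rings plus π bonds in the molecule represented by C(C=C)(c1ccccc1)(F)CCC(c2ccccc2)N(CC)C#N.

Molecular formula from the SMILES: C21H23FN2.
DoU = (2C + 2 + N − H − X)/2 = (2·21 + 2 + 2 − 23 − 1)/2 = 22/2 = 11.
(Structurally: 2 ring(s) + 9 π bond(s) = 11.)

11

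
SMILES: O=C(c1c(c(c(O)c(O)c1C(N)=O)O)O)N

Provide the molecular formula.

C8H8N2O6

Heavy atoms from the SMILES: 8 C, 2 N, 6 O.
Implicit hydrogens by atom environment:
  6 × C (aromatic): no H
  4 × O: 1 H each → 4
  2 × C: no H
  2 × N: 2 H each → 4
  2 × O: no H
  Total hydrogens = 8.
Molecular formula: C8H8N2O6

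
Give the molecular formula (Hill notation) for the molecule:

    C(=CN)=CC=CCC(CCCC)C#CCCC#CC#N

C18H22N2

Heavy atoms from the SMILES: 18 C, 2 N.
Implicit hydrogens by atom environment:
  6 × C: 2 H each → 12
  6 × C: no H
  5 × C: 1 H each → 5
  1 × C: 3 H
  1 × N: 2 H
  1 × N: no H
  Total hydrogens = 22.
Molecular formula: C18H22N2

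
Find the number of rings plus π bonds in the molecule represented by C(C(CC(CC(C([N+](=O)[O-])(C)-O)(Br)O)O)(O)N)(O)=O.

2

Molecular formula from the SMILES: C8H15BrN2O8.
DoU = (2C + 2 + N − H − X)/2 = (2·8 + 2 + 2 − 15 − 1)/2 = 4/2 = 2.
(Structurally: 0 ring(s) + 2 π bond(s) = 2.)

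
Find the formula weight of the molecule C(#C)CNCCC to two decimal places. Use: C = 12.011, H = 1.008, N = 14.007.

Molecular formula: C6H11N.
M = 6×12.011 + 11×1.008 + 1×14.007 = 97.16 g/mol.

97.16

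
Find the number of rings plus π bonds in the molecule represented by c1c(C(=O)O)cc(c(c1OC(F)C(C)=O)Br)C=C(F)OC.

Molecular formula from the SMILES: C13H11BrF2O5.
DoU = (2C + 2 + N − H − X)/2 = (2·13 + 2 + 0 − 11 − 3)/2 = 14/2 = 7.
(Structurally: 1 ring(s) + 6 π bond(s) = 7.)

7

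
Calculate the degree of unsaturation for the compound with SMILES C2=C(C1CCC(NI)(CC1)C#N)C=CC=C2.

Molecular formula from the SMILES: C13H15IN2.
DoU = (2C + 2 + N − H − X)/2 = (2·13 + 2 + 2 − 15 − 1)/2 = 14/2 = 7.
(Structurally: 2 ring(s) + 5 π bond(s) = 7.)

7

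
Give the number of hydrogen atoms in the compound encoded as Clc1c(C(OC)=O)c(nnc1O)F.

4

Hydrogens are implicit in SMILES; fill each atom to its normal valence:
  4 × C (aromatic): no H
  2 × N (aromatic): no H
  2 × O: no H
  1 × C: 3 H
  1 × C: no H
  1 × Cl: no H
  1 × F: no H
  1 × O: 1 H
  Total hydrogens = 4.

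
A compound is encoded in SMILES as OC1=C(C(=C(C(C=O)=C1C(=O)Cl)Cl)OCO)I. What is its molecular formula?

Heavy atoms from the SMILES: 9 C, 2 Cl, 1 I, 5 O.
Implicit hydrogens by atom environment:
  6 × C (aromatic): no H
  3 × O: no H
  2 × Cl: no H
  2 × O: 1 H each → 2
  1 × C: 2 H
  1 × C: 1 H
  1 × C: no H
  1 × I: no H
  Total hydrogens = 5.
Molecular formula: C9H5Cl2IO5

C9H5Cl2IO5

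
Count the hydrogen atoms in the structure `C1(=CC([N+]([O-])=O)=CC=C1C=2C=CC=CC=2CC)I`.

12

Hydrogens are implicit in SMILES; fill each atom to its normal valence:
  7 × C (aromatic): 1 H each → 7
  5 × C (aromatic): no H
  1 × C: 3 H
  1 × C: 2 H
  1 × I: no H
  1 × N (charge +1): no H
  1 × O: no H
  1 × O (charge -1): no H
  Total hydrogens = 12.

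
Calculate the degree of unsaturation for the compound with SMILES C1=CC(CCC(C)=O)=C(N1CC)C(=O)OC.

Molecular formula from the SMILES: C12H17NO3.
DoU = (2C + 2 + N − H − X)/2 = (2·12 + 2 + 1 − 17 − 0)/2 = 10/2 = 5.
(Structurally: 1 ring(s) + 4 π bond(s) = 5.)

5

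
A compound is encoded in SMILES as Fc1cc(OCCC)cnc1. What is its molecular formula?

C8H10FNO

Heavy atoms from the SMILES: 8 C, 1 F, 1 N, 1 O.
Implicit hydrogens by atom environment:
  3 × C (aromatic): 1 H each → 3
  2 × C: 2 H each → 4
  2 × C (aromatic): no H
  1 × C: 3 H
  1 × F: no H
  1 × N (aromatic): no H
  1 × O: no H
  Total hydrogens = 10.
Molecular formula: C8H10FNO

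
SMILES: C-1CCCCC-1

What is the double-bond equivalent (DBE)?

Molecular formula from the SMILES: C6H12.
DoU = (2C + 2 + N − H − X)/2 = (2·6 + 2 + 0 − 12 − 0)/2 = 2/2 = 1.
(Structurally: 1 ring(s) + 0 π bond(s) = 1.)

1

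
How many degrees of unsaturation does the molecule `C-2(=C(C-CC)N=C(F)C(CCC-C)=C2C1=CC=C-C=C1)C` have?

8

Molecular formula from the SMILES: C19H24FN.
DoU = (2C + 2 + N − H − X)/2 = (2·19 + 2 + 1 − 24 − 1)/2 = 16/2 = 8.
(Structurally: 2 ring(s) + 6 π bond(s) = 8.)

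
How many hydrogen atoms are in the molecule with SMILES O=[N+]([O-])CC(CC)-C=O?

Hydrogens are implicit in SMILES; fill each atom to its normal valence:
  2 × C: 2 H each → 4
  2 × C: 1 H each → 2
  2 × O: no H
  1 × C: 3 H
  1 × N (charge +1): no H
  1 × O (charge -1): no H
  Total hydrogens = 9.

9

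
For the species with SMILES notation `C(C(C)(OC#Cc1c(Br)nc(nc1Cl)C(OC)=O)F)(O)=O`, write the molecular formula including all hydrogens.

Heavy atoms from the SMILES: 1 Br, 11 C, 1 Cl, 1 F, 2 N, 5 O.
Implicit hydrogens by atom environment:
  5 × C: no H
  4 × C (aromatic): no H
  4 × O: no H
  2 × C: 3 H each → 6
  2 × N (aromatic): no H
  1 × Br: no H
  1 × Cl: no H
  1 × F: no H
  1 × O: 1 H
  Total hydrogens = 7.
Molecular formula: C11H7BrClFN2O5

C11H7BrClFN2O5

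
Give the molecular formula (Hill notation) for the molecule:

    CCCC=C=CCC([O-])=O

Heavy atoms from the SMILES: 8 C, 2 O.
Implicit hydrogens by atom environment:
  3 × C: 2 H each → 6
  2 × C: 1 H each → 2
  2 × C: no H
  1 × C: 3 H
  1 × O: no H
  1 × O (charge -1): no H
  Total hydrogens = 11.
Net charge -1.
Molecular formula: C8H11O2-

C8H11O2-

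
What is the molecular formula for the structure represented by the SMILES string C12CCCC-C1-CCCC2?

Heavy atoms from the SMILES: 10 C.
Implicit hydrogens by atom environment:
  8 × C: 2 H each → 16
  2 × C: 1 H each → 2
  Total hydrogens = 18.
Molecular formula: C10H18

C10H18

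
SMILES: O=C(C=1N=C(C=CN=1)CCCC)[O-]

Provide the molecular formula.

Heavy atoms from the SMILES: 9 C, 2 N, 2 O.
Implicit hydrogens by atom environment:
  3 × C: 2 H each → 6
  2 × C (aromatic): 1 H each → 2
  2 × C (aromatic): no H
  2 × N (aromatic): no H
  1 × C: 3 H
  1 × C: no H
  1 × O: no H
  1 × O (charge -1): no H
  Total hydrogens = 11.
Net charge -1.
Molecular formula: C9H11N2O2-

C9H11N2O2-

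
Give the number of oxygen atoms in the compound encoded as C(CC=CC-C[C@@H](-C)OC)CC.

1

The symbol for oxygen appears 1 time in the SMILES.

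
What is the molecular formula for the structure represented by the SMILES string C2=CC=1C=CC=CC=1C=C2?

Heavy atoms from the SMILES: 10 C.
Implicit hydrogens by atom environment:
  8 × C (aromatic): 1 H each → 8
  2 × C (aromatic): no H
  Total hydrogens = 8.
Molecular formula: C10H8

C10H8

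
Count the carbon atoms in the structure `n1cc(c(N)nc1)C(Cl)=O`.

5

The symbol for carbon appears 5 times in the SMILES. Lowercase c denotes aromatic carbon and counts toward C.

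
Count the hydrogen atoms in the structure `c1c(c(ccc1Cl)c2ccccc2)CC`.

Hydrogens are implicit in SMILES; fill each atom to its normal valence:
  8 × C (aromatic): 1 H each → 8
  4 × C (aromatic): no H
  1 × C: 3 H
  1 × C: 2 H
  1 × Cl: no H
  Total hydrogens = 13.

13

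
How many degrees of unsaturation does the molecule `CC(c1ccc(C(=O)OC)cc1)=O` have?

Molecular formula from the SMILES: C10H10O3.
DoU = (2C + 2 + N − H − X)/2 = (2·10 + 2 + 0 − 10 − 0)/2 = 12/2 = 6.
(Structurally: 1 ring(s) + 5 π bond(s) = 6.)

6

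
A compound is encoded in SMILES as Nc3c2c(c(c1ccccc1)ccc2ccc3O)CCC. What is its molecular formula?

C19H19NO

Heavy atoms from the SMILES: 19 C, 1 N, 1 O.
Implicit hydrogens by atom environment:
  9 × C (aromatic): 1 H each → 9
  7 × C (aromatic): no H
  2 × C: 2 H each → 4
  1 × C: 3 H
  1 × N: 2 H
  1 × O: 1 H
  Total hydrogens = 19.
Molecular formula: C19H19NO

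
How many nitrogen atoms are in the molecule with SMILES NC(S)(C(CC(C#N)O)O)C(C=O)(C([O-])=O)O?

2

The symbol for nitrogen appears 2 times in the SMILES.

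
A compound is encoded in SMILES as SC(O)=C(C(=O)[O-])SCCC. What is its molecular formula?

C6H9O3S2-

Heavy atoms from the SMILES: 6 C, 3 O, 2 S.
Implicit hydrogens by atom environment:
  3 × C: no H
  2 × C: 2 H each → 4
  1 × C: 3 H
  1 × O: 1 H
  1 × O: no H
  1 × O (charge -1): no H
  1 × S: 1 H
  1 × S: no H
  Total hydrogens = 9.
Net charge -1.
Molecular formula: C6H9O3S2-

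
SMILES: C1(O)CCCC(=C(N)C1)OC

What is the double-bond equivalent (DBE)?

Molecular formula from the SMILES: C8H15NO2.
DoU = (2C + 2 + N − H − X)/2 = (2·8 + 2 + 1 − 15 − 0)/2 = 4/2 = 2.
(Structurally: 1 ring(s) + 1 π bond(s) = 2.)

2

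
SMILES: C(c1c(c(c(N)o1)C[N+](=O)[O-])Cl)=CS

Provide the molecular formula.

C7H7ClN2O3S

Heavy atoms from the SMILES: 7 C, 1 Cl, 2 N, 3 O, 1 S.
Implicit hydrogens by atom environment:
  4 × C (aromatic): no H
  2 × C: 1 H each → 2
  1 × C: 2 H
  1 × Cl: no H
  1 × N: 2 H
  1 × N (charge +1): no H
  1 × O (aromatic): no H
  1 × O: no H
  1 × O (charge -1): no H
  1 × S: 1 H
  Total hydrogens = 7.
Molecular formula: C7H7ClN2O3S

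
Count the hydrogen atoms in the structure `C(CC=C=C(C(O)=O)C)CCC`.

Hydrogens are implicit in SMILES; fill each atom to its normal valence:
  4 × C: 2 H each → 8
  3 × C: no H
  2 × C: 3 H each → 6
  1 × C: 1 H
  1 × O: 1 H
  1 × O: no H
  Total hydrogens = 16.

16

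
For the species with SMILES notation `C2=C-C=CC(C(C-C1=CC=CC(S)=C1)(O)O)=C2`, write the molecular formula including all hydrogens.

C14H14O2S

Heavy atoms from the SMILES: 14 C, 2 O, 1 S.
Implicit hydrogens by atom environment:
  9 × C (aromatic): 1 H each → 9
  3 × C (aromatic): no H
  2 × O: 1 H each → 2
  1 × C: 2 H
  1 × C: no H
  1 × S: 1 H
  Total hydrogens = 14.
Molecular formula: C14H14O2S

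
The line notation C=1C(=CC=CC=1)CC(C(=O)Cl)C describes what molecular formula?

C10H11ClO

Heavy atoms from the SMILES: 10 C, 1 Cl, 1 O.
Implicit hydrogens by atom environment:
  5 × C (aromatic): 1 H each → 5
  1 × C: 3 H
  1 × C: 2 H
  1 × C: 1 H
  1 × C (aromatic): no H
  1 × C: no H
  1 × Cl: no H
  1 × O: no H
  Total hydrogens = 11.
Molecular formula: C10H11ClO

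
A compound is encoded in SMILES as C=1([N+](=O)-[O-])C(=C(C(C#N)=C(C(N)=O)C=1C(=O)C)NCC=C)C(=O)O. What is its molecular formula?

C14H12N4O6

Heavy atoms from the SMILES: 14 C, 4 N, 6 O.
Implicit hydrogens by atom environment:
  6 × C (aromatic): no H
  4 × C: no H
  4 × O: no H
  2 × C: 2 H each → 4
  1 × C: 3 H
  1 × C: 1 H
  1 × N: 2 H
  1 × N: 1 H
  1 × N (charge +1): no H
  1 × N: no H
  1 × O: 1 H
  1 × O (charge -1): no H
  Total hydrogens = 12.
Molecular formula: C14H12N4O6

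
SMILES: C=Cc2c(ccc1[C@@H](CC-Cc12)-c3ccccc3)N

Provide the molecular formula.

Heavy atoms from the SMILES: 18 C, 1 N.
Implicit hydrogens by atom environment:
  7 × C (aromatic): 1 H each → 7
  5 × C (aromatic): no H
  4 × C: 2 H each → 8
  2 × C: 1 H each → 2
  1 × N: 2 H
  Total hydrogens = 19.
Molecular formula: C18H19N

C18H19N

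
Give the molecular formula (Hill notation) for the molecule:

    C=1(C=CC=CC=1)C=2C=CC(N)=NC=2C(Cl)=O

Heavy atoms from the SMILES: 12 C, 1 Cl, 2 N, 1 O.
Implicit hydrogens by atom environment:
  7 × C (aromatic): 1 H each → 7
  4 × C (aromatic): no H
  1 × C: no H
  1 × Cl: no H
  1 × N: 2 H
  1 × N (aromatic): no H
  1 × O: no H
  Total hydrogens = 9.
Molecular formula: C12H9ClN2O

C12H9ClN2O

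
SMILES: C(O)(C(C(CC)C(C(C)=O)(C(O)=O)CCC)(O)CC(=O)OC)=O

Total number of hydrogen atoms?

24

Hydrogens are implicit in SMILES; fill each atom to its normal valence:
  6 × C: no H
  5 × O: no H
  4 × C: 3 H each → 12
  4 × C: 2 H each → 8
  3 × O: 1 H each → 3
  1 × C: 1 H
  Total hydrogens = 24.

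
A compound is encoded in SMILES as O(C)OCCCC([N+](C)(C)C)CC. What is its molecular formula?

C10H24NO2+

Heavy atoms from the SMILES: 10 C, 1 N, 2 O.
Implicit hydrogens by atom environment:
  5 × C: 3 H each → 15
  4 × C: 2 H each → 8
  2 × O: no H
  1 × C: 1 H
  1 × N (charge +1): no H
  Total hydrogens = 24.
Net charge +1.
Molecular formula: C10H24NO2+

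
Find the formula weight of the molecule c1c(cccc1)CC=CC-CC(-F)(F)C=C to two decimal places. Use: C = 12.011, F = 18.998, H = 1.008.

Molecular formula: C14H16F2.
M = 14×12.011 + 2×18.998 + 16×1.008 = 222.28 g/mol.

222.28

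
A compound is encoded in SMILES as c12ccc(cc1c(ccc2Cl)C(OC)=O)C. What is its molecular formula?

Heavy atoms from the SMILES: 13 C, 1 Cl, 2 O.
Implicit hydrogens by atom environment:
  5 × C (aromatic): 1 H each → 5
  5 × C (aromatic): no H
  2 × C: 3 H each → 6
  2 × O: no H
  1 × C: no H
  1 × Cl: no H
  Total hydrogens = 11.
Molecular formula: C13H11ClO2

C13H11ClO2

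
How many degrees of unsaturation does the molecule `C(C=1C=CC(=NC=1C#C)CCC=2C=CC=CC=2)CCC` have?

10

Molecular formula from the SMILES: C19H21N.
DoU = (2C + 2 + N − H − X)/2 = (2·19 + 2 + 1 − 21 − 0)/2 = 20/2 = 10.
(Structurally: 2 ring(s) + 8 π bond(s) = 10.)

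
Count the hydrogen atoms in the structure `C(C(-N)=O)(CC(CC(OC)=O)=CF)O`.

12

Hydrogens are implicit in SMILES; fill each atom to its normal valence:
  3 × C: no H
  3 × O: no H
  2 × C: 2 H each → 4
  2 × C: 1 H each → 2
  1 × C: 3 H
  1 × F: no H
  1 × N: 2 H
  1 × O: 1 H
  Total hydrogens = 12.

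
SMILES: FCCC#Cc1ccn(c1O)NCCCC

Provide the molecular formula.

C12H17FN2O

Heavy atoms from the SMILES: 12 C, 1 F, 2 N, 1 O.
Implicit hydrogens by atom environment:
  5 × C: 2 H each → 10
  2 × C (aromatic): 1 H each → 2
  2 × C (aromatic): no H
  2 × C: no H
  1 × C: 3 H
  1 × F: no H
  1 × N: 1 H
  1 × N (aromatic): no H
  1 × O: 1 H
  Total hydrogens = 17.
Molecular formula: C12H17FN2O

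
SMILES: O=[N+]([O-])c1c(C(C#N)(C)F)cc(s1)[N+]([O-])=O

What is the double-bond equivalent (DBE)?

7

Molecular formula from the SMILES: C7H4FN3O4S.
DoU = (2C + 2 + N − H − X)/2 = (2·7 + 2 + 3 − 4 − 1)/2 = 14/2 = 7.
(Structurally: 1 ring(s) + 6 π bond(s) = 7.)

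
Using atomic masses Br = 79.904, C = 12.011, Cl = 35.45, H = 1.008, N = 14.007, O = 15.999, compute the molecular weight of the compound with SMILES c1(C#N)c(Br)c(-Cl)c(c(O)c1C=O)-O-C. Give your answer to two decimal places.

Molecular formula: C9H5BrClNO3.
M = 1×79.904 + 9×12.011 + 1×35.45 + 5×1.008 + 1×14.007 + 3×15.999 = 290.50 g/mol.

290.50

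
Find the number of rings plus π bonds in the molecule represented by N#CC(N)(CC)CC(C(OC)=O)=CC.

4

Molecular formula from the SMILES: C10H16N2O2.
DoU = (2C + 2 + N − H − X)/2 = (2·10 + 2 + 2 − 16 − 0)/2 = 8/2 = 4.
(Structurally: 0 ring(s) + 4 π bond(s) = 4.)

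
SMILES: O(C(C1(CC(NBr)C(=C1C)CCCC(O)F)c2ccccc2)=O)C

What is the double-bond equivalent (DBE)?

Molecular formula from the SMILES: C18H23BrFNO3.
DoU = (2C + 2 + N − H − X)/2 = (2·18 + 2 + 1 − 23 − 2)/2 = 14/2 = 7.
(Structurally: 2 ring(s) + 5 π bond(s) = 7.)

7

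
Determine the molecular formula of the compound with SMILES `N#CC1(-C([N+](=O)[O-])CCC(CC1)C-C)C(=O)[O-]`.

C11H15N2O4-

Heavy atoms from the SMILES: 11 C, 2 N, 4 O.
Implicit hydrogens by atom environment:
  5 × C: 2 H each → 10
  3 × C: no H
  2 × C: 1 H each → 2
  2 × O: no H
  2 × O (charge -1): no H
  1 × C: 3 H
  1 × N: no H
  1 × N (charge +1): no H
  Total hydrogens = 15.
Net charge -1.
Molecular formula: C11H15N2O4-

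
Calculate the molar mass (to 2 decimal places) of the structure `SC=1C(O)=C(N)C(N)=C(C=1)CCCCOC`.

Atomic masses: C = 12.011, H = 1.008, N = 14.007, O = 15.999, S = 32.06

242.34

Molecular formula: C11H18N2O2S.
M = 11×12.011 + 18×1.008 + 2×14.007 + 2×15.999 + 1×32.06 = 242.34 g/mol.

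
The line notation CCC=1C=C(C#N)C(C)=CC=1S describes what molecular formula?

C10H11NS

Heavy atoms from the SMILES: 10 C, 1 N, 1 S.
Implicit hydrogens by atom environment:
  4 × C (aromatic): no H
  2 × C: 3 H each → 6
  2 × C (aromatic): 1 H each → 2
  1 × C: 2 H
  1 × C: no H
  1 × N: no H
  1 × S: 1 H
  Total hydrogens = 11.
Molecular formula: C10H11NS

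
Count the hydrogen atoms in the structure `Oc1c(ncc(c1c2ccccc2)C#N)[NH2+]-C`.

12

Hydrogens are implicit in SMILES; fill each atom to its normal valence:
  6 × C (aromatic): 1 H each → 6
  5 × C (aromatic): no H
  1 × C: 3 H
  1 × C: no H
  1 × N (charge +1): 2 H
  1 × N (aromatic): no H
  1 × N: no H
  1 × O: 1 H
  Total hydrogens = 12.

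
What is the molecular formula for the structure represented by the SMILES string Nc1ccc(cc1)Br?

C6H6BrN

Heavy atoms from the SMILES: 1 Br, 6 C, 1 N.
Implicit hydrogens by atom environment:
  4 × C (aromatic): 1 H each → 4
  2 × C (aromatic): no H
  1 × Br: no H
  1 × N: 2 H
  Total hydrogens = 6.
Molecular formula: C6H6BrN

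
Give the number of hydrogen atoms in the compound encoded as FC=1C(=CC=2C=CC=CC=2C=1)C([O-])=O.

6

Hydrogens are implicit in SMILES; fill each atom to its normal valence:
  6 × C (aromatic): 1 H each → 6
  4 × C (aromatic): no H
  1 × C: no H
  1 × F: no H
  1 × O: no H
  1 × O (charge -1): no H
  Total hydrogens = 6.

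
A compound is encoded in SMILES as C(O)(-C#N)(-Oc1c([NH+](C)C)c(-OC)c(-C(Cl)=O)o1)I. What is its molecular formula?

Heavy atoms from the SMILES: 10 C, 1 Cl, 1 I, 2 N, 5 O.
Implicit hydrogens by atom environment:
  4 × C (aromatic): no H
  3 × C: 3 H each → 9
  3 × C: no H
  3 × O: no H
  1 × Cl: no H
  1 × I: no H
  1 × N (charge +1): 1 H
  1 × N: no H
  1 × O: 1 H
  1 × O (aromatic): no H
  Total hydrogens = 11.
Net charge +1.
Molecular formula: C10H11ClIN2O5+

C10H11ClIN2O5+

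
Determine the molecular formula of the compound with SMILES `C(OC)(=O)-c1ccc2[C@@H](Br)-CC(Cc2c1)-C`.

Heavy atoms from the SMILES: 1 Br, 13 C, 2 O.
Implicit hydrogens by atom environment:
  3 × C (aromatic): 1 H each → 3
  3 × C (aromatic): no H
  2 × C: 3 H each → 6
  2 × C: 2 H each → 4
  2 × C: 1 H each → 2
  2 × O: no H
  1 × Br: no H
  1 × C: no H
  Total hydrogens = 15.
Molecular formula: C13H15BrO2

C13H15BrO2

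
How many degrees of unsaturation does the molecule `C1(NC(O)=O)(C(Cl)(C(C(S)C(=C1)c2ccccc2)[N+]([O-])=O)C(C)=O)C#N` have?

Molecular formula from the SMILES: C16H14ClN3O5S.
DoU = (2C + 2 + N − H − X)/2 = (2·16 + 2 + 3 − 14 − 1)/2 = 22/2 = 11.
(Structurally: 2 ring(s) + 9 π bond(s) = 11.)

11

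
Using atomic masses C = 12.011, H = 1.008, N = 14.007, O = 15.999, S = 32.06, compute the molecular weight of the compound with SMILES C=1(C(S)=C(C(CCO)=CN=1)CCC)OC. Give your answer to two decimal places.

227.32

Molecular formula: C11H17NO2S.
M = 11×12.011 + 17×1.008 + 1×14.007 + 2×15.999 + 1×32.06 = 227.32 g/mol.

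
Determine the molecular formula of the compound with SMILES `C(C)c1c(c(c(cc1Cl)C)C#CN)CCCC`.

C15H20ClN

Heavy atoms from the SMILES: 15 C, 1 Cl, 1 N.
Implicit hydrogens by atom environment:
  5 × C (aromatic): no H
  4 × C: 2 H each → 8
  3 × C: 3 H each → 9
  2 × C: no H
  1 × C (aromatic): 1 H
  1 × Cl: no H
  1 × N: 2 H
  Total hydrogens = 20.
Molecular formula: C15H20ClN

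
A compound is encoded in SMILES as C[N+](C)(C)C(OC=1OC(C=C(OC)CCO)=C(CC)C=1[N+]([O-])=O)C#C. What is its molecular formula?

C17H25N2O6+

Heavy atoms from the SMILES: 17 C, 2 N, 6 O.
Implicit hydrogens by atom environment:
  5 × C: 3 H each → 15
  4 × C (aromatic): no H
  3 × C: 2 H each → 6
  3 × C: 1 H each → 3
  3 × O: no H
  2 × C: no H
  2 × N (charge +1): no H
  1 × O: 1 H
  1 × O (aromatic): no H
  1 × O (charge -1): no H
  Total hydrogens = 25.
Net charge +1.
Molecular formula: C17H25N2O6+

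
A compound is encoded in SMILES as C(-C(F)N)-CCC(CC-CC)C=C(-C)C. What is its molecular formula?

Heavy atoms from the SMILES: 13 C, 1 F, 1 N.
Implicit hydrogens by atom environment:
  6 × C: 2 H each → 12
  3 × C: 3 H each → 9
  3 × C: 1 H each → 3
  1 × C: no H
  1 × F: no H
  1 × N: 2 H
  Total hydrogens = 26.
Molecular formula: C13H26FN

C13H26FN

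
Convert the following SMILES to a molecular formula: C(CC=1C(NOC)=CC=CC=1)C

C10H15NO

Heavy atoms from the SMILES: 10 C, 1 N, 1 O.
Implicit hydrogens by atom environment:
  4 × C (aromatic): 1 H each → 4
  2 × C: 3 H each → 6
  2 × C: 2 H each → 4
  2 × C (aromatic): no H
  1 × N: 1 H
  1 × O: no H
  Total hydrogens = 15.
Molecular formula: C10H15NO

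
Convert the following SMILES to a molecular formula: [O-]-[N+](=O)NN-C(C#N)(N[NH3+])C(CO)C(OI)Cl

Heavy atoms from the SMILES: 5 C, 1 Cl, 1 I, 6 N, 4 O.
Implicit hydrogens by atom environment:
  3 × N: 1 H each → 3
  2 × C: 1 H each → 2
  2 × C: no H
  2 × O: no H
  1 × C: 2 H
  1 × Cl: no H
  1 × I: no H
  1 × N (charge +1): 3 H
  1 × N: no H
  1 × N (charge +1): no H
  1 × O: 1 H
  1 × O (charge -1): no H
  Total hydrogens = 11.
Net charge +1.
Molecular formula: C5H11ClIN6O4+

C5H11ClIN6O4+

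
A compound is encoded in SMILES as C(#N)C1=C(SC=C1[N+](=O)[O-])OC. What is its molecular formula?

Heavy atoms from the SMILES: 6 C, 2 N, 3 O, 1 S.
Implicit hydrogens by atom environment:
  3 × C (aromatic): no H
  2 × O: no H
  1 × C: 3 H
  1 × C (aromatic): 1 H
  1 × C: no H
  1 × N: no H
  1 × N (charge +1): no H
  1 × O (charge -1): no H
  1 × S (aromatic): no H
  Total hydrogens = 4.
Molecular formula: C6H4N2O3S

C6H4N2O3S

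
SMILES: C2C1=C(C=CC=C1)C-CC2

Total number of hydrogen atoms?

Hydrogens are implicit in SMILES; fill each atom to its normal valence:
  4 × C: 2 H each → 8
  4 × C (aromatic): 1 H each → 4
  2 × C (aromatic): no H
  Total hydrogens = 12.

12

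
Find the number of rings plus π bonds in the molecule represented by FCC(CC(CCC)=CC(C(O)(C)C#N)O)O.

3

Molecular formula from the SMILES: C12H20FNO3.
DoU = (2C + 2 + N − H − X)/2 = (2·12 + 2 + 1 − 20 − 1)/2 = 6/2 = 3.
(Structurally: 0 ring(s) + 3 π bond(s) = 3.)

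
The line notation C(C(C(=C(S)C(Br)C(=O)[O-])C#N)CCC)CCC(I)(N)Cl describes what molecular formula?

Heavy atoms from the SMILES: 1 Br, 13 C, 1 Cl, 1 I, 2 N, 2 O, 1 S.
Implicit hydrogens by atom environment:
  5 × C: 2 H each → 10
  5 × C: no H
  2 × C: 1 H each → 2
  1 × Br: no H
  1 × C: 3 H
  1 × Cl: no H
  1 × I: no H
  1 × N: 2 H
  1 × N: no H
  1 × O: no H
  1 × O (charge -1): no H
  1 × S: 1 H
  Total hydrogens = 18.
Net charge -1.
Molecular formula: C13H18BrClIN2O2S-

C13H18BrClIN2O2S-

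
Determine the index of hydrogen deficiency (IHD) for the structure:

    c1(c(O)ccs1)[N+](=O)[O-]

4

Molecular formula from the SMILES: C4H3NO3S.
DoU = (2C + 2 + N − H − X)/2 = (2·4 + 2 + 1 − 3 − 0)/2 = 8/2 = 4.
(Structurally: 1 ring(s) + 3 π bond(s) = 4.)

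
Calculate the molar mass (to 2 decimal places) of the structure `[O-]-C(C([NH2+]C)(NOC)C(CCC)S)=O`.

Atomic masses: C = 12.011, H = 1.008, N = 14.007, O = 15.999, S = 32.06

Molecular formula: C8H18N2O3S.
M = 8×12.011 + 18×1.008 + 2×14.007 + 3×15.999 + 1×32.06 = 222.30 g/mol.

222.30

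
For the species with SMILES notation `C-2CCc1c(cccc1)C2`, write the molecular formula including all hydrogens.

Heavy atoms from the SMILES: 10 C.
Implicit hydrogens by atom environment:
  4 × C: 2 H each → 8
  4 × C (aromatic): 1 H each → 4
  2 × C (aromatic): no H
  Total hydrogens = 12.
Molecular formula: C10H12

C10H12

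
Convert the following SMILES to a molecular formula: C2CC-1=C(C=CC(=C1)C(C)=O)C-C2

Heavy atoms from the SMILES: 12 C, 1 O.
Implicit hydrogens by atom environment:
  4 × C: 2 H each → 8
  3 × C (aromatic): 1 H each → 3
  3 × C (aromatic): no H
  1 × C: 3 H
  1 × C: no H
  1 × O: no H
  Total hydrogens = 14.
Molecular formula: C12H14O

C12H14O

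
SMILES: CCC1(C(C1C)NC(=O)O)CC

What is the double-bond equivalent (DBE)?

2

Molecular formula from the SMILES: C9H17NO2.
DoU = (2C + 2 + N − H − X)/2 = (2·9 + 2 + 1 − 17 − 0)/2 = 4/2 = 2.
(Structurally: 1 ring(s) + 1 π bond(s) = 2.)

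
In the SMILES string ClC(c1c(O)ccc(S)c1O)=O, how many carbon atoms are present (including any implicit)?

The symbol for carbon appears 7 times in the SMILES. Lowercase c denotes aromatic carbon and counts toward C.

7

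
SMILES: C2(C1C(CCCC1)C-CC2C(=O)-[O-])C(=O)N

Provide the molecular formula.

Heavy atoms from the SMILES: 12 C, 1 N, 3 O.
Implicit hydrogens by atom environment:
  6 × C: 2 H each → 12
  4 × C: 1 H each → 4
  2 × C: no H
  2 × O: no H
  1 × N: 2 H
  1 × O (charge -1): no H
  Total hydrogens = 18.
Net charge -1.
Molecular formula: C12H18NO3-

C12H18NO3-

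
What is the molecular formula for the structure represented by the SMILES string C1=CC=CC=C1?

Heavy atoms from the SMILES: 6 C.
Implicit hydrogens by atom environment:
  6 × C (aromatic): 1 H each → 6
  Total hydrogens = 6.
Molecular formula: C6H6

C6H6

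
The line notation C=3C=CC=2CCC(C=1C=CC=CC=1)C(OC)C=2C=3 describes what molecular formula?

C17H18O

Heavy atoms from the SMILES: 17 C, 1 O.
Implicit hydrogens by atom environment:
  9 × C (aromatic): 1 H each → 9
  3 × C (aromatic): no H
  2 × C: 2 H each → 4
  2 × C: 1 H each → 2
  1 × C: 3 H
  1 × O: no H
  Total hydrogens = 18.
Molecular formula: C17H18O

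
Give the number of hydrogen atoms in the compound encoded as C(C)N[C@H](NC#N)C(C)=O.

Hydrogens are implicit in SMILES; fill each atom to its normal valence:
  2 × C: 3 H each → 6
  2 × C: no H
  2 × N: 1 H each → 2
  1 × C: 2 H
  1 × C: 1 H
  1 × N: no H
  1 × O: no H
  Total hydrogens = 11.

11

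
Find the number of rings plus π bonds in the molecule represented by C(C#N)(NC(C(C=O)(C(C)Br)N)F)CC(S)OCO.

Molecular formula from the SMILES: C10H17BrFN3O3S.
DoU = (2C + 2 + N − H − X)/2 = (2·10 + 2 + 3 − 17 − 2)/2 = 6/2 = 3.
(Structurally: 0 ring(s) + 3 π bond(s) = 3.)

3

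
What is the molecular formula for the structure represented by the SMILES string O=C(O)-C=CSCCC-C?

Heavy atoms from the SMILES: 7 C, 2 O, 1 S.
Implicit hydrogens by atom environment:
  3 × C: 2 H each → 6
  2 × C: 1 H each → 2
  1 × C: 3 H
  1 × C: no H
  1 × O: 1 H
  1 × O: no H
  1 × S: no H
  Total hydrogens = 12.
Molecular formula: C7H12O2S

C7H12O2S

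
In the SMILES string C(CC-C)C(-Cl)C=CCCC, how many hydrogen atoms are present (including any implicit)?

19

Hydrogens are implicit in SMILES; fill each atom to its normal valence:
  5 × C: 2 H each → 10
  3 × C: 1 H each → 3
  2 × C: 3 H each → 6
  1 × Cl: no H
  Total hydrogens = 19.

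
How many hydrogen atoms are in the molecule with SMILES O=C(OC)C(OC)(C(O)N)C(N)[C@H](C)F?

Hydrogens are implicit in SMILES; fill each atom to its normal valence:
  3 × C: 3 H each → 9
  3 × C: 1 H each → 3
  3 × O: no H
  2 × C: no H
  2 × N: 2 H each → 4
  1 × F: no H
  1 × O: 1 H
  Total hydrogens = 17.

17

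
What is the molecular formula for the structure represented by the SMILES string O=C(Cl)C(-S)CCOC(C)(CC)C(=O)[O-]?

C9H14ClO4S-

Heavy atoms from the SMILES: 9 C, 1 Cl, 4 O, 1 S.
Implicit hydrogens by atom environment:
  3 × C: 2 H each → 6
  3 × C: no H
  3 × O: no H
  2 × C: 3 H each → 6
  1 × C: 1 H
  1 × Cl: no H
  1 × O (charge -1): no H
  1 × S: 1 H
  Total hydrogens = 14.
Net charge -1.
Molecular formula: C9H14ClO4S-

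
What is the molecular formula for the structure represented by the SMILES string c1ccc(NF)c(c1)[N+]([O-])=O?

C6H5FN2O2

Heavy atoms from the SMILES: 6 C, 1 F, 2 N, 2 O.
Implicit hydrogens by atom environment:
  4 × C (aromatic): 1 H each → 4
  2 × C (aromatic): no H
  1 × F: no H
  1 × N: 1 H
  1 × N (charge +1): no H
  1 × O: no H
  1 × O (charge -1): no H
  Total hydrogens = 5.
Molecular formula: C6H5FN2O2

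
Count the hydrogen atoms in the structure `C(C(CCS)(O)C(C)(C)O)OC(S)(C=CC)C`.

24

Hydrogens are implicit in SMILES; fill each atom to its normal valence:
  4 × C: 3 H each → 12
  3 × C: 2 H each → 6
  3 × C: no H
  2 × C: 1 H each → 2
  2 × O: 1 H each → 2
  2 × S: 1 H each → 2
  1 × O: no H
  Total hydrogens = 24.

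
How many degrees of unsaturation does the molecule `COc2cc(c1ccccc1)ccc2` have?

8

Molecular formula from the SMILES: C13H12O.
DoU = (2C + 2 + N − H − X)/2 = (2·13 + 2 + 0 − 12 − 0)/2 = 16/2 = 8.
(Structurally: 2 ring(s) + 6 π bond(s) = 8.)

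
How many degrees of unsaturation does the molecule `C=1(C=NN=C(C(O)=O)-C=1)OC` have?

Molecular formula from the SMILES: C6H6N2O3.
DoU = (2C + 2 + N − H − X)/2 = (2·6 + 2 + 2 − 6 − 0)/2 = 10/2 = 5.
(Structurally: 1 ring(s) + 4 π bond(s) = 5.)

5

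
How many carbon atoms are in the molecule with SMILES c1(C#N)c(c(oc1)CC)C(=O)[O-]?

8

The symbol for carbon appears 8 times in the SMILES. Lowercase c denotes aromatic carbon and counts toward C.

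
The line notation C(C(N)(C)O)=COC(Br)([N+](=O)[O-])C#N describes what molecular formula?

Heavy atoms from the SMILES: 1 Br, 6 C, 3 N, 4 O.
Implicit hydrogens by atom environment:
  3 × C: no H
  2 × C: 1 H each → 2
  2 × O: no H
  1 × Br: no H
  1 × C: 3 H
  1 × N: 2 H
  1 × N: no H
  1 × N (charge +1): no H
  1 × O: 1 H
  1 × O (charge -1): no H
  Total hydrogens = 8.
Molecular formula: C6H8BrN3O4

C6H8BrN3O4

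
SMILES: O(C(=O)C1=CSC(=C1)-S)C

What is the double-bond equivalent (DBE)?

Molecular formula from the SMILES: C6H6O2S2.
DoU = (2C + 2 + N − H − X)/2 = (2·6 + 2 + 0 − 6 − 0)/2 = 8/2 = 4.
(Structurally: 1 ring(s) + 3 π bond(s) = 4.)

4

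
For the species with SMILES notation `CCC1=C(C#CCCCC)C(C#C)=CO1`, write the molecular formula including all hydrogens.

Heavy atoms from the SMILES: 14 C, 1 O.
Implicit hydrogens by atom environment:
  4 × C: 2 H each → 8
  3 × C (aromatic): no H
  3 × C: no H
  2 × C: 3 H each → 6
  1 × C (aromatic): 1 H
  1 × C: 1 H
  1 × O (aromatic): no H
  Total hydrogens = 16.
Molecular formula: C14H16O

C14H16O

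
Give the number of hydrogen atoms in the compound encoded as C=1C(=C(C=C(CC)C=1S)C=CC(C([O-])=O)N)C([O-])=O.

13

Hydrogens are implicit in SMILES; fill each atom to its normal valence:
  4 × C (aromatic): no H
  3 × C: 1 H each → 3
  2 × C (aromatic): 1 H each → 2
  2 × C: no H
  2 × O: no H
  2 × O (charge -1): no H
  1 × C: 3 H
  1 × C: 2 H
  1 × N: 2 H
  1 × S: 1 H
  Total hydrogens = 13.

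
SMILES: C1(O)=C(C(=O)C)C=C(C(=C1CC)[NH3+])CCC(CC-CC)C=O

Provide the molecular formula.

C18H28NO3+

Heavy atoms from the SMILES: 18 C, 1 N, 3 O.
Implicit hydrogens by atom environment:
  6 × C: 2 H each → 12
  5 × C (aromatic): no H
  3 × C: 3 H each → 9
  2 × C: 1 H each → 2
  2 × O: no H
  1 × C (aromatic): 1 H
  1 × C: no H
  1 × N (charge +1): 3 H
  1 × O: 1 H
  Total hydrogens = 28.
Net charge +1.
Molecular formula: C18H28NO3+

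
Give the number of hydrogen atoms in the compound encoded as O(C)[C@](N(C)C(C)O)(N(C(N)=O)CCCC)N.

Hydrogens are implicit in SMILES; fill each atom to its normal valence:
  4 × C: 3 H each → 12
  3 × C: 2 H each → 6
  2 × C: no H
  2 × N: 2 H each → 4
  2 × N: no H
  2 × O: no H
  1 × C: 1 H
  1 × O: 1 H
  Total hydrogens = 24.

24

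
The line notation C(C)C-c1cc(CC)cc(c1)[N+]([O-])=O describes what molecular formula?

C11H15NO2

Heavy atoms from the SMILES: 11 C, 1 N, 2 O.
Implicit hydrogens by atom environment:
  3 × C: 2 H each → 6
  3 × C (aromatic): 1 H each → 3
  3 × C (aromatic): no H
  2 × C: 3 H each → 6
  1 × N (charge +1): no H
  1 × O: no H
  1 × O (charge -1): no H
  Total hydrogens = 15.
Molecular formula: C11H15NO2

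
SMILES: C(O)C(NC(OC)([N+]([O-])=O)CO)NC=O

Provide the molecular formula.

Heavy atoms from the SMILES: 6 C, 3 N, 6 O.
Implicit hydrogens by atom environment:
  3 × O: no H
  2 × C: 2 H each → 4
  2 × C: 1 H each → 2
  2 × N: 1 H each → 2
  2 × O: 1 H each → 2
  1 × C: 3 H
  1 × C: no H
  1 × N (charge +1): no H
  1 × O (charge -1): no H
  Total hydrogens = 13.
Molecular formula: C6H13N3O6

C6H13N3O6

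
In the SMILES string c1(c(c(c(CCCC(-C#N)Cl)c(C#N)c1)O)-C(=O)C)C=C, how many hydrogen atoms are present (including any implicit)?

Hydrogens are implicit in SMILES; fill each atom to its normal valence:
  5 × C (aromatic): no H
  4 × C: 2 H each → 8
  3 × C: no H
  2 × C: 1 H each → 2
  2 × N: no H
  1 × C: 3 H
  1 × C (aromatic): 1 H
  1 × Cl: no H
  1 × O: 1 H
  1 × O: no H
  Total hydrogens = 15.

15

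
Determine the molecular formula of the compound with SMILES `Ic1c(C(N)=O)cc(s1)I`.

Heavy atoms from the SMILES: 5 C, 2 I, 1 N, 1 O, 1 S.
Implicit hydrogens by atom environment:
  3 × C (aromatic): no H
  2 × I: no H
  1 × C (aromatic): 1 H
  1 × C: no H
  1 × N: 2 H
  1 × O: no H
  1 × S (aromatic): no H
  Total hydrogens = 3.
Molecular formula: C5H3I2NOS

C5H3I2NOS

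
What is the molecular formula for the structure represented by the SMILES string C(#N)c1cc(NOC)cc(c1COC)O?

Heavy atoms from the SMILES: 10 C, 2 N, 3 O.
Implicit hydrogens by atom environment:
  4 × C (aromatic): no H
  2 × C: 3 H each → 6
  2 × C (aromatic): 1 H each → 2
  2 × O: no H
  1 × C: 2 H
  1 × C: no H
  1 × N: 1 H
  1 × N: no H
  1 × O: 1 H
  Total hydrogens = 12.
Molecular formula: C10H12N2O3

C10H12N2O3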